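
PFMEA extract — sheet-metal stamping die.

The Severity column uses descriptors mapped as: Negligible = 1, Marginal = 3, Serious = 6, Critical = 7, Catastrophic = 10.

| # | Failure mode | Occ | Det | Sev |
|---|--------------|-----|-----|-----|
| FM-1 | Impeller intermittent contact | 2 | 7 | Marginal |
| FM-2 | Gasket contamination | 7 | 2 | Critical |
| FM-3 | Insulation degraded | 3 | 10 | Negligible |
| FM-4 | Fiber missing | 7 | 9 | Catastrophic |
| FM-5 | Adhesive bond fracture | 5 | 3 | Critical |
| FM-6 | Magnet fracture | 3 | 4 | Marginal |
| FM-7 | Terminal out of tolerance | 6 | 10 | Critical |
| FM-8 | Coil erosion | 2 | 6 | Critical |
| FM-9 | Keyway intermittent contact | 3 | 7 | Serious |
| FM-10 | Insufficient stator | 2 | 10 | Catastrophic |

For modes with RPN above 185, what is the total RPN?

RPN = Severity × Occurrence × Detection:
  FM-1: 3 × 2 × 7 = 42
  FM-2: 7 × 7 × 2 = 98
  FM-3: 1 × 3 × 10 = 30
  FM-4: 10 × 7 × 9 = 630
  FM-5: 7 × 5 × 3 = 105
  FM-6: 3 × 3 × 4 = 36
  FM-7: 7 × 6 × 10 = 420
  FM-8: 7 × 2 × 6 = 84
  FM-9: 6 × 3 × 7 = 126
  FM-10: 10 × 2 × 10 = 200
RPN > 185: FM-4 (630), FM-7 (420), FM-10 (200).
Sum: 630 + 420 + 200 = 1250.

1250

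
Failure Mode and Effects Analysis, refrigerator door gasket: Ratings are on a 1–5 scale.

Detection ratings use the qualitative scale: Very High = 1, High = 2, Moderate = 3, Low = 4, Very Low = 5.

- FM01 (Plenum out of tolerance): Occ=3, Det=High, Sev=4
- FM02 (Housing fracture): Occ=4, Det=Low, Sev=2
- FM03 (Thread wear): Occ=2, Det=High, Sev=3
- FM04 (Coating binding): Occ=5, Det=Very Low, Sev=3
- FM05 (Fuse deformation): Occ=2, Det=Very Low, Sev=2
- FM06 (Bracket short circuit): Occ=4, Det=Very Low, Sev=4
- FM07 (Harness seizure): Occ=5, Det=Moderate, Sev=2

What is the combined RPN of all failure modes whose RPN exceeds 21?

241

RPN = Severity × Occurrence × Detection:
  FM01: 4 × 3 × 2 = 24
  FM02: 2 × 4 × 4 = 32
  FM03: 3 × 2 × 2 = 12
  FM04: 3 × 5 × 5 = 75
  FM05: 2 × 2 × 5 = 20
  FM06: 4 × 4 × 5 = 80
  FM07: 2 × 5 × 3 = 30
RPN > 21: FM01 (24), FM02 (32), FM04 (75), FM06 (80), FM07 (30).
Sum: 24 + 32 + 75 + 80 + 30 = 241.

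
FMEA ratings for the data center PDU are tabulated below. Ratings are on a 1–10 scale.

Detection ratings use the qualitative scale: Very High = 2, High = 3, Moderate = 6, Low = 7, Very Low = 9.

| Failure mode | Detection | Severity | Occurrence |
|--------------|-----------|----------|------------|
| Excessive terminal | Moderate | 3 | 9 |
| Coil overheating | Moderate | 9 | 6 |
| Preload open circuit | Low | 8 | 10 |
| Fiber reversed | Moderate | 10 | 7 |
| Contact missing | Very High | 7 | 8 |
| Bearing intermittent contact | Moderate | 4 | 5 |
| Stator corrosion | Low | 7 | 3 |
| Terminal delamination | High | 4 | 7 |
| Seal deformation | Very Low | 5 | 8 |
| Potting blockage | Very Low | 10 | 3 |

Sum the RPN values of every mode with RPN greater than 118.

2363

RPN = Severity × Occurrence × Detection:
  Excessive terminal: 3 × 9 × 6 = 162
  Coil overheating: 9 × 6 × 6 = 324
  Preload open circuit: 8 × 10 × 7 = 560
  Fiber reversed: 10 × 7 × 6 = 420
  Contact missing: 7 × 8 × 2 = 112
  Bearing intermittent contact: 4 × 5 × 6 = 120
  Stator corrosion: 7 × 3 × 7 = 147
  Terminal delamination: 4 × 7 × 3 = 84
  Seal deformation: 5 × 8 × 9 = 360
  Potting blockage: 10 × 3 × 9 = 270
RPN > 118: Excessive terminal (162), Coil overheating (324), Preload open circuit (560), Fiber reversed (420), Bearing intermittent contact (120), Stator corrosion (147), Seal deformation (360), Potting blockage (270).
Sum: 162 + 324 + 560 + 420 + 120 + 147 + 360 + 270 = 2363.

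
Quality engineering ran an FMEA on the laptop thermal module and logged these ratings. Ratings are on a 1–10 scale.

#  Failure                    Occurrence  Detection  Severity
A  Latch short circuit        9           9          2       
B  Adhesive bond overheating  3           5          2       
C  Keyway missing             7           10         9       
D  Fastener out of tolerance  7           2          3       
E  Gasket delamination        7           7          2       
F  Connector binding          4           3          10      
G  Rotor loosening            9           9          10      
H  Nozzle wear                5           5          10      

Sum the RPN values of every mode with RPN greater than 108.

1972

RPN = Severity × Occurrence × Detection:
  A: 2 × 9 × 9 = 162
  B: 2 × 3 × 5 = 30
  C: 9 × 7 × 10 = 630
  D: 3 × 7 × 2 = 42
  E: 2 × 7 × 7 = 98
  F: 10 × 4 × 3 = 120
  G: 10 × 9 × 9 = 810
  H: 10 × 5 × 5 = 250
RPN > 108: A (162), C (630), F (120), G (810), H (250).
Sum: 162 + 630 + 120 + 810 + 250 = 1972.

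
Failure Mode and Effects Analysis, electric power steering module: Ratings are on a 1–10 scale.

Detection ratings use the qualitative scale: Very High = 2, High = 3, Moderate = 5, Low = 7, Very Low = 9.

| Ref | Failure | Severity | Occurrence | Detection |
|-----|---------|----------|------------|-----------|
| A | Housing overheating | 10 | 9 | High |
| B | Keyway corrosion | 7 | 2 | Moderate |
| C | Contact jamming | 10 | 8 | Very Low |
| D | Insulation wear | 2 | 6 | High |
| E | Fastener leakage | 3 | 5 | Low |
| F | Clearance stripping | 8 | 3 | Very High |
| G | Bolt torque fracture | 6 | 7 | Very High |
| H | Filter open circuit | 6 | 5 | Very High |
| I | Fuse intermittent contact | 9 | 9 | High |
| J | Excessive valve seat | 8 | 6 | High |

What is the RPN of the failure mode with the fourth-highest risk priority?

RPN = Severity × Occurrence × Detection:
  A: 10 × 9 × 3 = 270
  B: 7 × 2 × 5 = 70
  C: 10 × 8 × 9 = 720
  D: 2 × 6 × 3 = 36
  E: 3 × 5 × 7 = 105
  F: 8 × 3 × 2 = 48
  G: 6 × 7 × 2 = 84
  H: 6 × 5 × 2 = 60
  I: 9 × 9 × 3 = 243
  J: 8 × 6 × 3 = 144
Sorted descending: 720, 270, 243, 144, 105, 84, 70, 60, 48, 36.
The fourth-highest RPN is 144 (J).

144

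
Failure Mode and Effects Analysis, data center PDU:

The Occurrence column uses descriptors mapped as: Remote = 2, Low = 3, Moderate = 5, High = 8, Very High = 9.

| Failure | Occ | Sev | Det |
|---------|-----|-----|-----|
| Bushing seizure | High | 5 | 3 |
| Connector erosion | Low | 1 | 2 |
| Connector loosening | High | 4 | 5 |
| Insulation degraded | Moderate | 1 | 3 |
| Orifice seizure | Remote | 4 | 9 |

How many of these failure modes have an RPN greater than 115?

2

RPN = Severity × Occurrence × Detection:
  Bushing seizure: 5 × 8 × 3 = 120
  Connector erosion: 1 × 3 × 2 = 6
  Connector loosening: 4 × 8 × 5 = 160
  Insulation degraded: 1 × 5 × 3 = 15
  Orifice seizure: 4 × 2 × 9 = 72
Modes with RPN > 115: Bushing seizure (120), Connector loosening (160) → 2.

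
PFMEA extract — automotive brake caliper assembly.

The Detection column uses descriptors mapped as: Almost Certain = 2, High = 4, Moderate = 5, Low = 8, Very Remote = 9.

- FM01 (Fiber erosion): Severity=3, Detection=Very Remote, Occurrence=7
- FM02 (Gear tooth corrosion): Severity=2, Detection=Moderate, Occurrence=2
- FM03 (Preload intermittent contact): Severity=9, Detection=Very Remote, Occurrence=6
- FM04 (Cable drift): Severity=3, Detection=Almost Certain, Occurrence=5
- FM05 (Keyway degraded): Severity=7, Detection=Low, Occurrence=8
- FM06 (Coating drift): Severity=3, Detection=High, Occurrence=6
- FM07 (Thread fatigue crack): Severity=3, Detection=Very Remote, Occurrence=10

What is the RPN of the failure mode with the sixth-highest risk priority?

RPN = Severity × Occurrence × Detection:
  FM01: 3 × 7 × 9 = 189
  FM02: 2 × 2 × 5 = 20
  FM03: 9 × 6 × 9 = 486
  FM04: 3 × 5 × 2 = 30
  FM05: 7 × 8 × 8 = 448
  FM06: 3 × 6 × 4 = 72
  FM07: 3 × 10 × 9 = 270
Sorted descending: 486, 448, 270, 189, 72, 30, 20.
The sixth-highest RPN is 30 (FM04).

30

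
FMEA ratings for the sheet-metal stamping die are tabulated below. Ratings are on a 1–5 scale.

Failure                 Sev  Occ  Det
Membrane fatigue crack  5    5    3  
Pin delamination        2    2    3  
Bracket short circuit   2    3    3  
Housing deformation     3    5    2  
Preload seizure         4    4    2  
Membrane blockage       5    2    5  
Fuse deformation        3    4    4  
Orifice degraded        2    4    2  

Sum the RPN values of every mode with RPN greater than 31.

205

RPN = Severity × Occurrence × Detection:
  Membrane fatigue crack: 5 × 5 × 3 = 75
  Pin delamination: 2 × 2 × 3 = 12
  Bracket short circuit: 2 × 3 × 3 = 18
  Housing deformation: 3 × 5 × 2 = 30
  Preload seizure: 4 × 4 × 2 = 32
  Membrane blockage: 5 × 2 × 5 = 50
  Fuse deformation: 3 × 4 × 4 = 48
  Orifice degraded: 2 × 4 × 2 = 16
RPN > 31: Membrane fatigue crack (75), Preload seizure (32), Membrane blockage (50), Fuse deformation (48).
Sum: 75 + 32 + 50 + 48 = 205.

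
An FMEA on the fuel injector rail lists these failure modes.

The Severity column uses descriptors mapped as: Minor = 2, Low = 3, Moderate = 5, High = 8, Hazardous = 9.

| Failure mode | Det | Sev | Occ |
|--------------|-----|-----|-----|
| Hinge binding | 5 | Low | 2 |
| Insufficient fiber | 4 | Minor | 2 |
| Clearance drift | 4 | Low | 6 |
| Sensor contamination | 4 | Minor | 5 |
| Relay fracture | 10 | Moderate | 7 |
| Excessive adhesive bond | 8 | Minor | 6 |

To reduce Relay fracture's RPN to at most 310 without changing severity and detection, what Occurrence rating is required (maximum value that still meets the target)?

6

Relay fracture: S=5, O=7, D=10 → current RPN = 350.
Fixed product = 50. Need 50 × O ≤ 310, so O ≤ 310/50 = 6.20.
Maximum integer Occurrence rating = 6 (gives RPN 300; O=7 would give 350 > 310).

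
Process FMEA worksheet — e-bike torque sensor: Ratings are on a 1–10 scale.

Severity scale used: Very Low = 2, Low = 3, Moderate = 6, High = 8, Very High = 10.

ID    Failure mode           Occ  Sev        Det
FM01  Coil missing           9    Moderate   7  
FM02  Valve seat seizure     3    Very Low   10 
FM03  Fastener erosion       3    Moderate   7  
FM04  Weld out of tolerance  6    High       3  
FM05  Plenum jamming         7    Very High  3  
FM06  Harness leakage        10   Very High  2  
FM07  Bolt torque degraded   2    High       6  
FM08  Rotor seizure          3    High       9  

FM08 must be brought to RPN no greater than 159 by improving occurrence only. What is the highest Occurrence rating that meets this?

FM08: S=8, O=3, D=9 → current RPN = 216.
Fixed product = 72. Need 72 × O ≤ 159, so O ≤ 159/72 = 2.21.
Maximum integer Occurrence rating = 2 (gives RPN 144; O=3 would give 216 > 159).

2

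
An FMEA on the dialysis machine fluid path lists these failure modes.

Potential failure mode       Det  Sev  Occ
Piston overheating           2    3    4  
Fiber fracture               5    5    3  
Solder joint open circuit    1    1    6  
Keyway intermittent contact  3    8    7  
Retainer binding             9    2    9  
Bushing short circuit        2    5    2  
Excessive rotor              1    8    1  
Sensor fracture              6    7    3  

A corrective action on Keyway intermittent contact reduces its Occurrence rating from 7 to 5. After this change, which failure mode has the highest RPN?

Retainer binding

RPN = Severity × Occurrence × Detection:
  Piston overheating: 3 × 4 × 2 = 24
  Fiber fracture: 5 × 3 × 5 = 75
  Solder joint open circuit: 1 × 6 × 1 = 6
  Keyway intermittent contact: 8 × 7 × 3 = 168
  Retainer binding: 2 × 9 × 9 = 162
  Bushing short circuit: 5 × 2 × 2 = 20
  Excessive rotor: 8 × 1 × 1 = 8
  Sensor fracture: 7 × 3 × 6 = 126
After action: Keyway intermittent contact → 8 × 5 × 3 = 120.
Revised RPNs: Retainer binding=162, Sensor fracture=126, Keyway intermittent contact=120, Fiber fracture=75, Piston overheating=24, Bushing short circuit=20, Excessive rotor=8, Solder joint open circuit=6.
Highest is now Retainer binding (162).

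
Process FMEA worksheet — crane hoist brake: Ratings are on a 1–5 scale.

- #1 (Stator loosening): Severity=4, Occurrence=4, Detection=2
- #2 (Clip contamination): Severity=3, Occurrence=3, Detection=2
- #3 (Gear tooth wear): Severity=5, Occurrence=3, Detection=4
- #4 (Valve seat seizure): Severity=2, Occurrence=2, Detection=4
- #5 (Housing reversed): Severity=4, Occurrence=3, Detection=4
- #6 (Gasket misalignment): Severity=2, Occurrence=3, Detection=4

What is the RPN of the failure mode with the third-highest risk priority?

RPN = Severity × Occurrence × Detection:
  #1: 4 × 4 × 2 = 32
  #2: 3 × 3 × 2 = 18
  #3: 5 × 3 × 4 = 60
  #4: 2 × 2 × 4 = 16
  #5: 4 × 3 × 4 = 48
  #6: 2 × 3 × 4 = 24
Sorted descending: 60, 48, 32, 24, 18, 16.
The third-highest RPN is 32 (#1).

32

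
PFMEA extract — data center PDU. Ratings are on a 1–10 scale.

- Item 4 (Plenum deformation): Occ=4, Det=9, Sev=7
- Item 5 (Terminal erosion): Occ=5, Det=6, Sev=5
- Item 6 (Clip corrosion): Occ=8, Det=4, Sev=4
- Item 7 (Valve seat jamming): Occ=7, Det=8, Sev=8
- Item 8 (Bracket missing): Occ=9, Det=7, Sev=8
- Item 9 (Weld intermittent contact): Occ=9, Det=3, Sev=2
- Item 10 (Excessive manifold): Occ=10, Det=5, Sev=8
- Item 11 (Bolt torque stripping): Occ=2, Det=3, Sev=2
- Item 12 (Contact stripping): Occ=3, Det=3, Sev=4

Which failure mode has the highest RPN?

RPN = Severity × Occurrence × Detection:
  Item 4: 7 × 4 × 9 = 252
  Item 5: 5 × 5 × 6 = 150
  Item 6: 4 × 8 × 4 = 128
  Item 7: 8 × 7 × 8 = 448
  Item 8: 8 × 9 × 7 = 504
  Item 9: 2 × 9 × 3 = 54
  Item 10: 8 × 10 × 5 = 400
  Item 11: 2 × 2 × 3 = 12
  Item 12: 4 × 3 × 3 = 36
Highest RPN is 504 → Item 8.

Item 8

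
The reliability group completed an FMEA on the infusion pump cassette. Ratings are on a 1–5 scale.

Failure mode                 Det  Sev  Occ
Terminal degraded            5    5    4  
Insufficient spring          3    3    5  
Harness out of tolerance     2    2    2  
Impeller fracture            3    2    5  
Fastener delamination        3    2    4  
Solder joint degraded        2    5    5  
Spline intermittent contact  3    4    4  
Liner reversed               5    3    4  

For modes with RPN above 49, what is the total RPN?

210

RPN = Severity × Occurrence × Detection:
  Terminal degraded: 5 × 4 × 5 = 100
  Insufficient spring: 3 × 5 × 3 = 45
  Harness out of tolerance: 2 × 2 × 2 = 8
  Impeller fracture: 2 × 5 × 3 = 30
  Fastener delamination: 2 × 4 × 3 = 24
  Solder joint degraded: 5 × 5 × 2 = 50
  Spline intermittent contact: 4 × 4 × 3 = 48
  Liner reversed: 3 × 4 × 5 = 60
RPN > 49: Terminal degraded (100), Solder joint degraded (50), Liner reversed (60).
Sum: 100 + 50 + 60 = 210.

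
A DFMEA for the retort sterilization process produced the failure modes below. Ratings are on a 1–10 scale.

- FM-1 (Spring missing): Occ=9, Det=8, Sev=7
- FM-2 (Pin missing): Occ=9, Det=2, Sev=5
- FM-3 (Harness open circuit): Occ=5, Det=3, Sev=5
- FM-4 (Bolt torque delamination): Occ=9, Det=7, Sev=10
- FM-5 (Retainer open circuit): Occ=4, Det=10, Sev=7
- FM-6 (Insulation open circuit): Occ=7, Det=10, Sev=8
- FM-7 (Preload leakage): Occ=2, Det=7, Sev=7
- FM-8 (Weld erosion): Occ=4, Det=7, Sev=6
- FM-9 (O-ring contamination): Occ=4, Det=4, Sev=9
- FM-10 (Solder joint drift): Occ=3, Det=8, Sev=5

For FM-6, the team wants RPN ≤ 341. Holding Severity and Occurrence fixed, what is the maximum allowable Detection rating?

FM-6: S=8, O=7, D=10 → current RPN = 560.
Fixed product = 56. Need 56 × D ≤ 341, so D ≤ 341/56 = 6.09.
Maximum integer Detection rating = 6 (gives RPN 336; D=7 would give 392 > 341).

6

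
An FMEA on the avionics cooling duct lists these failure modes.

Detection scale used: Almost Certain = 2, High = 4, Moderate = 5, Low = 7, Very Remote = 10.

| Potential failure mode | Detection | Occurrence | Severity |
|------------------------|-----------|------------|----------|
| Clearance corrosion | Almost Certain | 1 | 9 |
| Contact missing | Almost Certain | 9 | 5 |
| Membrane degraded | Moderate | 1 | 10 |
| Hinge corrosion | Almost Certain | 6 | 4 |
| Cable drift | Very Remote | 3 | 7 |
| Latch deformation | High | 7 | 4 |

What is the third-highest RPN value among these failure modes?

90

RPN = Severity × Occurrence × Detection:
  Clearance corrosion: 9 × 1 × 2 = 18
  Contact missing: 5 × 9 × 2 = 90
  Membrane degraded: 10 × 1 × 5 = 50
  Hinge corrosion: 4 × 6 × 2 = 48
  Cable drift: 7 × 3 × 10 = 210
  Latch deformation: 4 × 7 × 4 = 112
Sorted descending: 210, 112, 90, 50, 48, 18.
The third-highest RPN is 90 (Contact missing).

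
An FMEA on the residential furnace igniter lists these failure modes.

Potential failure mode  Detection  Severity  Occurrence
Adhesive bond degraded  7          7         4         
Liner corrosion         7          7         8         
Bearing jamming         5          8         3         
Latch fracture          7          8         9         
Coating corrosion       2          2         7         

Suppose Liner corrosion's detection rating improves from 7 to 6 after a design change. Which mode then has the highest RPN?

Latch fracture

RPN = Severity × Occurrence × Detection:
  Adhesive bond degraded: 7 × 4 × 7 = 196
  Liner corrosion: 7 × 8 × 7 = 392
  Bearing jamming: 8 × 3 × 5 = 120
  Latch fracture: 8 × 9 × 7 = 504
  Coating corrosion: 2 × 7 × 2 = 28
After action: Liner corrosion → 7 × 8 × 6 = 336.
Revised RPNs: Latch fracture=504, Liner corrosion=336, Adhesive bond degraded=196, Bearing jamming=120, Coating corrosion=28.
Highest is now Latch fracture (504).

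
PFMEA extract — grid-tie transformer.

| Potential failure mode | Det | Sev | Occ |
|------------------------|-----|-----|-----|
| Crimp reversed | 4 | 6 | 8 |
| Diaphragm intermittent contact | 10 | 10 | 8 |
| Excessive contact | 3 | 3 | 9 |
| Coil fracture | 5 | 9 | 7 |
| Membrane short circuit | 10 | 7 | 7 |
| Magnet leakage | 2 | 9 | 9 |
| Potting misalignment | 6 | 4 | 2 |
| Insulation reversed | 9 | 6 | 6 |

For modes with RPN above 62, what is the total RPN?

RPN = Severity × Occurrence × Detection:
  Crimp reversed: 6 × 8 × 4 = 192
  Diaphragm intermittent contact: 10 × 8 × 10 = 800
  Excessive contact: 3 × 9 × 3 = 81
  Coil fracture: 9 × 7 × 5 = 315
  Membrane short circuit: 7 × 7 × 10 = 490
  Magnet leakage: 9 × 9 × 2 = 162
  Potting misalignment: 4 × 2 × 6 = 48
  Insulation reversed: 6 × 6 × 9 = 324
RPN > 62: Crimp reversed (192), Diaphragm intermittent contact (800), Excessive contact (81), Coil fracture (315), Membrane short circuit (490), Magnet leakage (162), Insulation reversed (324).
Sum: 192 + 800 + 81 + 315 + 490 + 162 + 324 = 2364.

2364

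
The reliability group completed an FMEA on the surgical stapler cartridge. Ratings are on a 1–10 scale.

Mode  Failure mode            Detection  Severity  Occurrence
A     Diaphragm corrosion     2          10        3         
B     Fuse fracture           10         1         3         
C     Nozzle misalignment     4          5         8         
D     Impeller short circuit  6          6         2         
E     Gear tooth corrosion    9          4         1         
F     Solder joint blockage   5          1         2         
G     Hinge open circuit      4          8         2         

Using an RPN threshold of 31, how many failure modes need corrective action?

RPN = Severity × Occurrence × Detection:
  A: 10 × 3 × 2 = 60
  B: 1 × 3 × 10 = 30
  C: 5 × 8 × 4 = 160
  D: 6 × 2 × 6 = 72
  E: 4 × 1 × 9 = 36
  F: 1 × 2 × 5 = 10
  G: 8 × 2 × 4 = 64
Modes with RPN ≥ 31: A (60), C (160), D (72), E (36), G (64) → 5.

5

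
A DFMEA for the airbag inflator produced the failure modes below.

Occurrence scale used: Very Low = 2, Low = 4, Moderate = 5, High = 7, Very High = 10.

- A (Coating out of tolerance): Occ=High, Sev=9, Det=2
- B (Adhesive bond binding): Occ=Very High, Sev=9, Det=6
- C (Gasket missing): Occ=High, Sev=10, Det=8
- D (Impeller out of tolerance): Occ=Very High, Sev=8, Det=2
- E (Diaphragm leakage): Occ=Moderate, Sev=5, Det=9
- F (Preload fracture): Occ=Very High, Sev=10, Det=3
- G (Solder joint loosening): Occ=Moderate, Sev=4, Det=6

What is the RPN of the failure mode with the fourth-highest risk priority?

225

RPN = Severity × Occurrence × Detection:
  A: 9 × 7 × 2 = 126
  B: 9 × 10 × 6 = 540
  C: 10 × 7 × 8 = 560
  D: 8 × 10 × 2 = 160
  E: 5 × 5 × 9 = 225
  F: 10 × 10 × 3 = 300
  G: 4 × 5 × 6 = 120
Sorted descending: 560, 540, 300, 225, 160, 126, 120.
The fourth-highest RPN is 225 (E).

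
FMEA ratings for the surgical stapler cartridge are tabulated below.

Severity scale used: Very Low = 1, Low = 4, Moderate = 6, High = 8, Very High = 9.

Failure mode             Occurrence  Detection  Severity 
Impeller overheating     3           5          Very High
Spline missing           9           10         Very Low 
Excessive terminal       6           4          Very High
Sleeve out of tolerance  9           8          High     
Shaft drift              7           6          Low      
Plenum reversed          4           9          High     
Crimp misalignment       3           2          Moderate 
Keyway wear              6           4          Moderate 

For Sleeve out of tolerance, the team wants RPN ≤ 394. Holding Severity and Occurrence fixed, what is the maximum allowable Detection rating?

5

Sleeve out of tolerance: S=8, O=9, D=8 → current RPN = 576.
Fixed product = 72. Need 72 × D ≤ 394, so D ≤ 394/72 = 5.47.
Maximum integer Detection rating = 5 (gives RPN 360; D=6 would give 432 > 394).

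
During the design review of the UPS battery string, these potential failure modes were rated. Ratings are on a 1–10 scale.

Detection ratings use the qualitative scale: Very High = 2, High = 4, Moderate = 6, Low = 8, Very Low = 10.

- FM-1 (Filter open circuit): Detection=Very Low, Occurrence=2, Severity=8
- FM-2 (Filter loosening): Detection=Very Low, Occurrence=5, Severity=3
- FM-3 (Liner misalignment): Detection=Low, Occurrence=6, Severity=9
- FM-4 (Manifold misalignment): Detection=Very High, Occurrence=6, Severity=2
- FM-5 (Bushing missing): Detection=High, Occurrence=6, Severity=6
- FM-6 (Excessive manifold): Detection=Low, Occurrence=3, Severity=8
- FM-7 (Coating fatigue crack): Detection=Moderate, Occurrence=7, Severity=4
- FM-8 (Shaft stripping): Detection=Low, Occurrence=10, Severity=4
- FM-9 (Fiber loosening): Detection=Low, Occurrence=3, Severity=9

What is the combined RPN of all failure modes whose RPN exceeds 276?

752

RPN = Severity × Occurrence × Detection:
  FM-1: 8 × 2 × 10 = 160
  FM-2: 3 × 5 × 10 = 150
  FM-3: 9 × 6 × 8 = 432
  FM-4: 2 × 6 × 2 = 24
  FM-5: 6 × 6 × 4 = 144
  FM-6: 8 × 3 × 8 = 192
  FM-7: 4 × 7 × 6 = 168
  FM-8: 4 × 10 × 8 = 320
  FM-9: 9 × 3 × 8 = 216
RPN > 276: FM-3 (432), FM-8 (320).
Sum: 432 + 320 = 752.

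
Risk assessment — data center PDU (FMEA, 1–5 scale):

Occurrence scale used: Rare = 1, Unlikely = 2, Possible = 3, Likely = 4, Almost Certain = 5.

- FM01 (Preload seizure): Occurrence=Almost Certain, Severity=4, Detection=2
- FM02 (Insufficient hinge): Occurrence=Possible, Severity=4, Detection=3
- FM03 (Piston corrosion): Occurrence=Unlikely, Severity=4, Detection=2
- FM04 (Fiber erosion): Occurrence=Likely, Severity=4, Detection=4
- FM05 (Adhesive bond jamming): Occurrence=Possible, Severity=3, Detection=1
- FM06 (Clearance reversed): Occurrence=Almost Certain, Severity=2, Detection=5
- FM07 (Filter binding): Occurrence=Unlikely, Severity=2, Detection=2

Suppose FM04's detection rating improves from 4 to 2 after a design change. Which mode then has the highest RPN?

RPN = Severity × Occurrence × Detection:
  FM01: 4 × 5 × 2 = 40
  FM02: 4 × 3 × 3 = 36
  FM03: 4 × 2 × 2 = 16
  FM04: 4 × 4 × 4 = 64
  FM05: 3 × 3 × 1 = 9
  FM06: 2 × 5 × 5 = 50
  FM07: 2 × 2 × 2 = 8
After action: FM04 → 4 × 4 × 2 = 32.
Revised RPNs: FM06=50, FM01=40, FM02=36, FM04=32, FM03=16, FM05=9, FM07=8.
Highest is now FM06 (50).

FM06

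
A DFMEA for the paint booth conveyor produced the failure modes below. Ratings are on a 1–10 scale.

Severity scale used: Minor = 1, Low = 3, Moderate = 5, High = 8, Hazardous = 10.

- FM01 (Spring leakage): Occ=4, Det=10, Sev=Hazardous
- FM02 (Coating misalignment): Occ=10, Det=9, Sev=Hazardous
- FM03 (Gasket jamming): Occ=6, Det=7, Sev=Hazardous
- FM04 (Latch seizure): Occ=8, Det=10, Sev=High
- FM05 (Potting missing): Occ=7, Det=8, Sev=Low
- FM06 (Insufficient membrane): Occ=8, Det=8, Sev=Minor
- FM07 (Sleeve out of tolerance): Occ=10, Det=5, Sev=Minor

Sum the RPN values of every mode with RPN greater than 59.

2592

RPN = Severity × Occurrence × Detection:
  FM01: 10 × 4 × 10 = 400
  FM02: 10 × 10 × 9 = 900
  FM03: 10 × 6 × 7 = 420
  FM04: 8 × 8 × 10 = 640
  FM05: 3 × 7 × 8 = 168
  FM06: 1 × 8 × 8 = 64
  FM07: 1 × 10 × 5 = 50
RPN > 59: FM01 (400), FM02 (900), FM03 (420), FM04 (640), FM05 (168), FM06 (64).
Sum: 400 + 900 + 420 + 640 + 168 + 64 = 2592.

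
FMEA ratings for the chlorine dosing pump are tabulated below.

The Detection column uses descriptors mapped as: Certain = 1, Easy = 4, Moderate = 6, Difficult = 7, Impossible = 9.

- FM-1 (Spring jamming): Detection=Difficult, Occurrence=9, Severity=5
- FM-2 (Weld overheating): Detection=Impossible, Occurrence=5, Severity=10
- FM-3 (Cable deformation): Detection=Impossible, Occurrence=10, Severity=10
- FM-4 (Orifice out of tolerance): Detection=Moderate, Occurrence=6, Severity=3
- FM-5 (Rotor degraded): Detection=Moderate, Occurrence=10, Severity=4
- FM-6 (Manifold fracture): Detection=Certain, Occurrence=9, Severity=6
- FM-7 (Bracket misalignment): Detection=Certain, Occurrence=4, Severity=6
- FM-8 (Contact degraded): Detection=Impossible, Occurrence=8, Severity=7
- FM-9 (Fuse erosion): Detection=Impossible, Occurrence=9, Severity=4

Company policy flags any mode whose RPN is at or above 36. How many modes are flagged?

8

RPN = Severity × Occurrence × Detection:
  FM-1: 5 × 9 × 7 = 315
  FM-2: 10 × 5 × 9 = 450
  FM-3: 10 × 10 × 9 = 900
  FM-4: 3 × 6 × 6 = 108
  FM-5: 4 × 10 × 6 = 240
  FM-6: 6 × 9 × 1 = 54
  FM-7: 6 × 4 × 1 = 24
  FM-8: 7 × 8 × 9 = 504
  FM-9: 4 × 9 × 9 = 324
Modes with RPN ≥ 36: FM-1 (315), FM-2 (450), FM-3 (900), FM-4 (108), FM-5 (240), FM-6 (54), FM-8 (504), FM-9 (324) → 8.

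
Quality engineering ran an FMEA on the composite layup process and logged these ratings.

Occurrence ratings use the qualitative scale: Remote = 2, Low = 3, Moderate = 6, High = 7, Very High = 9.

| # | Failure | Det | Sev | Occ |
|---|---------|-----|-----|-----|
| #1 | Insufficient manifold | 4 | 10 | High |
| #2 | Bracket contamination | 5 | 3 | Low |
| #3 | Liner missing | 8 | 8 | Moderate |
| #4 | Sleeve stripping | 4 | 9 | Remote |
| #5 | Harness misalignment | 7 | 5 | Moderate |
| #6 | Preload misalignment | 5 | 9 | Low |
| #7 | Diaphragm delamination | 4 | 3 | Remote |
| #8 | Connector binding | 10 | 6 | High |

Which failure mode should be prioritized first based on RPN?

RPN = Severity × Occurrence × Detection:
  #1: 10 × 7 × 4 = 280
  #2: 3 × 3 × 5 = 45
  #3: 8 × 6 × 8 = 384
  #4: 9 × 2 × 4 = 72
  #5: 5 × 6 × 7 = 210
  #6: 9 × 3 × 5 = 135
  #7: 3 × 2 × 4 = 24
  #8: 6 × 7 × 10 = 420
Highest RPN is 420 → #8.

#8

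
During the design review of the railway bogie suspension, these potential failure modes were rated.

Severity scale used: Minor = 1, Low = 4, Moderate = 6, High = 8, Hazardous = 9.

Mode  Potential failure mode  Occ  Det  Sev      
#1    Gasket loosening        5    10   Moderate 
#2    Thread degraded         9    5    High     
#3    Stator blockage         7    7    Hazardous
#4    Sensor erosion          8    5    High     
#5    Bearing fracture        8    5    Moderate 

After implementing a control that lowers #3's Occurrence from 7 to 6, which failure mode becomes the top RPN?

RPN = Severity × Occurrence × Detection:
  #1: 6 × 5 × 10 = 300
  #2: 8 × 9 × 5 = 360
  #3: 9 × 7 × 7 = 441
  #4: 8 × 8 × 5 = 320
  #5: 6 × 8 × 5 = 240
After action: #3 → 9 × 6 × 7 = 378.
Revised RPNs: #3=378, #2=360, #4=320, #1=300, #5=240.
Highest is now #3 (378).

#3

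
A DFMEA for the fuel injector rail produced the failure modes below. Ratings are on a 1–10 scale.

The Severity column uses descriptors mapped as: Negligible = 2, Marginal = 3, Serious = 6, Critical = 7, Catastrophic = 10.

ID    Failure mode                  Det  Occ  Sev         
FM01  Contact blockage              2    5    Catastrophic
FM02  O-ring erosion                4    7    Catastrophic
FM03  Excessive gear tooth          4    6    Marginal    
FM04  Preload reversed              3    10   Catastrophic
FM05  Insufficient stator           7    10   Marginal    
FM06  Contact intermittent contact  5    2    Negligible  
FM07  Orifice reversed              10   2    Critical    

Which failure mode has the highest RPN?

RPN = Severity × Occurrence × Detection:
  FM01: 10 × 5 × 2 = 100
  FM02: 10 × 7 × 4 = 280
  FM03: 3 × 6 × 4 = 72
  FM04: 10 × 10 × 3 = 300
  FM05: 3 × 10 × 7 = 210
  FM06: 2 × 2 × 5 = 20
  FM07: 7 × 2 × 10 = 140
Highest RPN is 300 → FM04.

FM04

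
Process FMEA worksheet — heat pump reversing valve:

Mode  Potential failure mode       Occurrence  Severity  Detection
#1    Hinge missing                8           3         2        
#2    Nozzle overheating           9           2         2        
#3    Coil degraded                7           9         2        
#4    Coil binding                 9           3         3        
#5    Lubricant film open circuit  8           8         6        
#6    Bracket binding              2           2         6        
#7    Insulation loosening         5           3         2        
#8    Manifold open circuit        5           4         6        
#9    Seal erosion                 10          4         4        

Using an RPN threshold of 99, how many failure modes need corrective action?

RPN = Severity × Occurrence × Detection:
  #1: 3 × 8 × 2 = 48
  #2: 2 × 9 × 2 = 36
  #3: 9 × 7 × 2 = 126
  #4: 3 × 9 × 3 = 81
  #5: 8 × 8 × 6 = 384
  #6: 2 × 2 × 6 = 24
  #7: 3 × 5 × 2 = 30
  #8: 4 × 5 × 6 = 120
  #9: 4 × 10 × 4 = 160
Modes with RPN ≥ 99: #3 (126), #5 (384), #8 (120), #9 (160) → 4.

4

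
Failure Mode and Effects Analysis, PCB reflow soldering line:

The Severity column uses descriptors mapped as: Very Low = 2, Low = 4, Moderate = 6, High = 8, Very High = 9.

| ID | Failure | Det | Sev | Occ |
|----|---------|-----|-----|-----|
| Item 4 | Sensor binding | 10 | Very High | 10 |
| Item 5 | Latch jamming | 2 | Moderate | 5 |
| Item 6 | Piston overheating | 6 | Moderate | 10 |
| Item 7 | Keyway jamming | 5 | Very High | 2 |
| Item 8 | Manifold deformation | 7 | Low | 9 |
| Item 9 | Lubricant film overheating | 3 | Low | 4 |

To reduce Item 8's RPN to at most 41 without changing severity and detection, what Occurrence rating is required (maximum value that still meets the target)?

1

Item 8: S=4, O=9, D=7 → current RPN = 252.
Fixed product = 28. Need 28 × O ≤ 41, so O ≤ 41/28 = 1.46.
Maximum integer Occurrence rating = 1 (gives RPN 28; O=2 would give 56 > 41).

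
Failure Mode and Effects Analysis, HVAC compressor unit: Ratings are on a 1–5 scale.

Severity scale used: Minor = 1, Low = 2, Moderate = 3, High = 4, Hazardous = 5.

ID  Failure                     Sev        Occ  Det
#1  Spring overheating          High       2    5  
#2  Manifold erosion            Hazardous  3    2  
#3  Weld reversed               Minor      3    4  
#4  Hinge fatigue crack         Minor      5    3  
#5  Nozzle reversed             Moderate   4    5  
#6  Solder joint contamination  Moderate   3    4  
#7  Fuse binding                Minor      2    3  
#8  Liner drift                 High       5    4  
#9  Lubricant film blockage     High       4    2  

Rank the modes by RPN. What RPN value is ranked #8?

RPN = Severity × Occurrence × Detection:
  #1: 4 × 2 × 5 = 40
  #2: 5 × 3 × 2 = 30
  #3: 1 × 3 × 4 = 12
  #4: 1 × 5 × 3 = 15
  #5: 3 × 4 × 5 = 60
  #6: 3 × 3 × 4 = 36
  #7: 1 × 2 × 3 = 6
  #8: 4 × 5 × 4 = 80
  #9: 4 × 4 × 2 = 32
Sorted descending: 80, 60, 40, 36, 32, 30, 15, 12, 6.
The eighth-highest RPN is 12 (#3).

12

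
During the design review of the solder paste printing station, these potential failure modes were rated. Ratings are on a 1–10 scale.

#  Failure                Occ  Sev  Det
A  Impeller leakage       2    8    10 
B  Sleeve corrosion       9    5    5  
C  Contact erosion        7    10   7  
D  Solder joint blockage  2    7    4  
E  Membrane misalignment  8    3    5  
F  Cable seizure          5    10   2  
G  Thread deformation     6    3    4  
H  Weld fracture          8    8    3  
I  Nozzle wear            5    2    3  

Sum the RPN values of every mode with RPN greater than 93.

RPN = Severity × Occurrence × Detection:
  A: 8 × 2 × 10 = 160
  B: 5 × 9 × 5 = 225
  C: 10 × 7 × 7 = 490
  D: 7 × 2 × 4 = 56
  E: 3 × 8 × 5 = 120
  F: 10 × 5 × 2 = 100
  G: 3 × 6 × 4 = 72
  H: 8 × 8 × 3 = 192
  I: 2 × 5 × 3 = 30
RPN > 93: A (160), B (225), C (490), E (120), F (100), H (192).
Sum: 160 + 225 + 490 + 120 + 100 + 192 = 1287.

1287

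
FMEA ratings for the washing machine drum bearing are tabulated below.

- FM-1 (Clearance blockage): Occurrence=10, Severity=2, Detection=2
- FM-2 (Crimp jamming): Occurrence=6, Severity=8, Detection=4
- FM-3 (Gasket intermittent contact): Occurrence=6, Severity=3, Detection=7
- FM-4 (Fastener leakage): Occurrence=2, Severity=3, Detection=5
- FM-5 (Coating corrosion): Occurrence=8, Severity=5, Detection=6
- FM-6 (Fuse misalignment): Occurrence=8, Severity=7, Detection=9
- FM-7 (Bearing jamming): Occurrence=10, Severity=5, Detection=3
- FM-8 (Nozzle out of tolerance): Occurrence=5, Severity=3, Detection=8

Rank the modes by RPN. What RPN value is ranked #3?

RPN = Severity × Occurrence × Detection:
  FM-1: 2 × 10 × 2 = 40
  FM-2: 8 × 6 × 4 = 192
  FM-3: 3 × 6 × 7 = 126
  FM-4: 3 × 2 × 5 = 30
  FM-5: 5 × 8 × 6 = 240
  FM-6: 7 × 8 × 9 = 504
  FM-7: 5 × 10 × 3 = 150
  FM-8: 3 × 5 × 8 = 120
Sorted descending: 504, 240, 192, 150, 126, 120, 40, 30.
The third-highest RPN is 192 (FM-2).

192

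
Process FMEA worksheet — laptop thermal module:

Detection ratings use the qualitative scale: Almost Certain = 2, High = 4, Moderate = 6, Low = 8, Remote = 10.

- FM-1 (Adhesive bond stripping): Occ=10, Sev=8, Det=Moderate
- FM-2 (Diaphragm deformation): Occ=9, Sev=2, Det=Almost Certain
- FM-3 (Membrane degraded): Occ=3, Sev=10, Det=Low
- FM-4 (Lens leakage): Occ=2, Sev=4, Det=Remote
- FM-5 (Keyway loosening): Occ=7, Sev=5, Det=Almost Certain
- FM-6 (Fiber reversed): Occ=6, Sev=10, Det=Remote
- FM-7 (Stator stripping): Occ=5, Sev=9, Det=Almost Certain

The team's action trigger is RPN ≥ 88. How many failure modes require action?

RPN = Severity × Occurrence × Detection:
  FM-1: 8 × 10 × 6 = 480
  FM-2: 2 × 9 × 2 = 36
  FM-3: 10 × 3 × 8 = 240
  FM-4: 4 × 2 × 10 = 80
  FM-5: 5 × 7 × 2 = 70
  FM-6: 10 × 6 × 10 = 600
  FM-7: 9 × 5 × 2 = 90
Modes with RPN ≥ 88: FM-1 (480), FM-3 (240), FM-6 (600), FM-7 (90) → 4.

4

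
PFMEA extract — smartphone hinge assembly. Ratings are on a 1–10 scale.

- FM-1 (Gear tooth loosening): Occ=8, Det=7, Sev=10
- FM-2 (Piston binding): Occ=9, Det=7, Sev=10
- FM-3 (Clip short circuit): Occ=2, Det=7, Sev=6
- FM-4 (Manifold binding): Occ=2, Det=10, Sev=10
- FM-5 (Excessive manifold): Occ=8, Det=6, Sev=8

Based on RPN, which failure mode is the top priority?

RPN = Severity × Occurrence × Detection:
  FM-1: 10 × 8 × 7 = 560
  FM-2: 10 × 9 × 7 = 630
  FM-3: 6 × 2 × 7 = 84
  FM-4: 10 × 2 × 10 = 200
  FM-5: 8 × 8 × 6 = 384
Highest RPN is 630 → FM-2.

FM-2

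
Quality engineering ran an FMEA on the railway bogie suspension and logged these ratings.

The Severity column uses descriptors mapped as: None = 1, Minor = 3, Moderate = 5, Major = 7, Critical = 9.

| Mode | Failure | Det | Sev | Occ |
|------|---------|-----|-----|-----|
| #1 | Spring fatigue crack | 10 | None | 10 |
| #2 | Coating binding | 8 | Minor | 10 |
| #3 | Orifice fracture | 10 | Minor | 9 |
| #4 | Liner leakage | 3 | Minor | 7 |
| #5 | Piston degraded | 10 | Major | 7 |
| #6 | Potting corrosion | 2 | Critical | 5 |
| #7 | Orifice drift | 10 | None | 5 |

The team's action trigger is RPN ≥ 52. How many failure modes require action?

RPN = Severity × Occurrence × Detection:
  #1: 1 × 10 × 10 = 100
  #2: 3 × 10 × 8 = 240
  #3: 3 × 9 × 10 = 270
  #4: 3 × 7 × 3 = 63
  #5: 7 × 7 × 10 = 490
  #6: 9 × 5 × 2 = 90
  #7: 1 × 5 × 10 = 50
Modes with RPN ≥ 52: #1 (100), #2 (240), #3 (270), #4 (63), #5 (490), #6 (90) → 6.

6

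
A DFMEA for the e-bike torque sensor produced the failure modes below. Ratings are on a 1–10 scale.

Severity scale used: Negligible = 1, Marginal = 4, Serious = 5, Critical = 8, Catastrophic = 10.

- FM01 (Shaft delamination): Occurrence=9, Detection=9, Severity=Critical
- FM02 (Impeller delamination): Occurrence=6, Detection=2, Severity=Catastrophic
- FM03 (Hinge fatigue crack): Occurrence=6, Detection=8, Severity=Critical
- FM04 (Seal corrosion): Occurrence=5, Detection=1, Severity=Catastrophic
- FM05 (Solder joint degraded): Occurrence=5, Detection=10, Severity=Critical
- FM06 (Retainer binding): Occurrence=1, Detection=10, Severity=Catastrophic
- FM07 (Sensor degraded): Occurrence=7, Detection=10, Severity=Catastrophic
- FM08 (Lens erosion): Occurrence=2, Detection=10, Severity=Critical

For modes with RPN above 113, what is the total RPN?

RPN = Severity × Occurrence × Detection:
  FM01: 8 × 9 × 9 = 648
  FM02: 10 × 6 × 2 = 120
  FM03: 8 × 6 × 8 = 384
  FM04: 10 × 5 × 1 = 50
  FM05: 8 × 5 × 10 = 400
  FM06: 10 × 1 × 10 = 100
  FM07: 10 × 7 × 10 = 700
  FM08: 8 × 2 × 10 = 160
RPN > 113: FM01 (648), FM02 (120), FM03 (384), FM05 (400), FM07 (700), FM08 (160).
Sum: 648 + 120 + 384 + 400 + 700 + 160 = 2412.

2412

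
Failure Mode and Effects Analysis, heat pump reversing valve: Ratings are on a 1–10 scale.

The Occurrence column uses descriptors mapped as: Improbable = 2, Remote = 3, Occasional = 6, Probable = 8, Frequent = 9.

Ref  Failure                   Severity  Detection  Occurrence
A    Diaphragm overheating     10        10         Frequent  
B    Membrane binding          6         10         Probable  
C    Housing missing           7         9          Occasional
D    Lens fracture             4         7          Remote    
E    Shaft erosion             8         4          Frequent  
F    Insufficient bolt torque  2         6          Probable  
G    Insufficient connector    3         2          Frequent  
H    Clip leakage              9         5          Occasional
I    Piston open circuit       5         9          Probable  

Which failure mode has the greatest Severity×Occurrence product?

A

Criticality = Severity × Occurrence:
  A: 10 × 9 = 90
  B: 6 × 8 = 48
  C: 7 × 6 = 42
  D: 4 × 3 = 12
  E: 8 × 9 = 72
  F: 2 × 8 = 16
  G: 3 × 9 = 27
  H: 9 × 6 = 54
  I: 5 × 8 = 40
Highest criticality is 90 → A.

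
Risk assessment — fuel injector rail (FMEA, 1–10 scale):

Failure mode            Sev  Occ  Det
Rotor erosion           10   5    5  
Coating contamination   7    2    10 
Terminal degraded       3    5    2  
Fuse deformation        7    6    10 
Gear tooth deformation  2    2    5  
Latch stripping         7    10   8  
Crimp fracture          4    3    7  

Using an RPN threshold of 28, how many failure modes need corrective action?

RPN = Severity × Occurrence × Detection:
  Rotor erosion: 10 × 5 × 5 = 250
  Coating contamination: 7 × 2 × 10 = 140
  Terminal degraded: 3 × 5 × 2 = 30
  Fuse deformation: 7 × 6 × 10 = 420
  Gear tooth deformation: 2 × 2 × 5 = 20
  Latch stripping: 7 × 10 × 8 = 560
  Crimp fracture: 4 × 3 × 7 = 84
Modes with RPN ≥ 28: Rotor erosion (250), Coating contamination (140), Terminal degraded (30), Fuse deformation (420), Latch stripping (560), Crimp fracture (84) → 6.

6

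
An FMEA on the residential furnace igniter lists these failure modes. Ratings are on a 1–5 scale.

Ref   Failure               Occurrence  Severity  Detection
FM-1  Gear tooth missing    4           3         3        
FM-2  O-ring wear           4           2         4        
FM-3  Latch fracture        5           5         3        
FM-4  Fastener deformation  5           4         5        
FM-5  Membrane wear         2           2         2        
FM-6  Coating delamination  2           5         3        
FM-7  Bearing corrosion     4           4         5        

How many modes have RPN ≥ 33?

RPN = Severity × Occurrence × Detection:
  FM-1: 3 × 4 × 3 = 36
  FM-2: 2 × 4 × 4 = 32
  FM-3: 5 × 5 × 3 = 75
  FM-4: 4 × 5 × 5 = 100
  FM-5: 2 × 2 × 2 = 8
  FM-6: 5 × 2 × 3 = 30
  FM-7: 4 × 4 × 5 = 80
Modes with RPN ≥ 33: FM-1 (36), FM-3 (75), FM-4 (100), FM-7 (80) → 4.

4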